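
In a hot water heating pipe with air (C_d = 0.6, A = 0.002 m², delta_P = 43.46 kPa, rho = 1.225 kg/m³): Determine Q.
Formula: Q = C_d A \sqrt{\frac{2 \Delta P}{\rho}}
Q = 0.6·0.002·√(2·(43.46·1000)/1.225)·1000 = 319.6 L/s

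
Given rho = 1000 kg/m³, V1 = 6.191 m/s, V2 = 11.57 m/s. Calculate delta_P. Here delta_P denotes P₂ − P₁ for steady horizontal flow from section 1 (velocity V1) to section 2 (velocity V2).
Formula: \Delta P = \frac{1}{2} \rho (V_1^2 - V_2^2)
delta_P = 0.5·1000·(6.191² − 11.57²)/1000 = -47.77 kPa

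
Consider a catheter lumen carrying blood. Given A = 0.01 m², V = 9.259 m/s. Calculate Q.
Formula: Q = A V
Q = 0.01·9.259·1000 = 92.59 L/s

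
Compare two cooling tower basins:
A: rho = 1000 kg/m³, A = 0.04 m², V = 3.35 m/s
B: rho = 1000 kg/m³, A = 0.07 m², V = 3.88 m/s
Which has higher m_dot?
m_dot(A) = 134 kg/s, m_dot(B) = 271.6 kg/s. Answer: B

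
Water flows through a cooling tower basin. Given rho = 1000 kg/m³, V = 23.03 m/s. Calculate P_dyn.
Formula: P_{dyn} = \frac{1}{2} \rho V^2
P_dyn = 0.5·1000·23.03²/1000 = 265.2 kPa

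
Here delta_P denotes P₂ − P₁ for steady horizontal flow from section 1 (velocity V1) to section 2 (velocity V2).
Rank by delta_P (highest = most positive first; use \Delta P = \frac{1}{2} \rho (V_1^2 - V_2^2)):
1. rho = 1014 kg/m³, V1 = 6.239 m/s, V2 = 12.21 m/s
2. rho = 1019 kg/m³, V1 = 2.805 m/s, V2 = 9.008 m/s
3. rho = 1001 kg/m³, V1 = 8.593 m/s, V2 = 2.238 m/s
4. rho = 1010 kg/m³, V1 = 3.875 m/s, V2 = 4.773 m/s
Case 1: delta_P = -55.85 kPa
Case 2: delta_P = -37.33 kPa
Case 3: delta_P = 34.45 kPa
Case 4: delta_P = -3.922 kPa
Ranking (highest first): 3, 4, 2, 1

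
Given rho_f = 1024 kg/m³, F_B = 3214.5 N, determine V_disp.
Formula: F_B = \rho_f g V_{disp}
Substituting knowns: 3214.5 = 1024·9.81·V_disp
Solving for V_disp: V_disp = 3214.5/(1024·9.81) = 0.32 m³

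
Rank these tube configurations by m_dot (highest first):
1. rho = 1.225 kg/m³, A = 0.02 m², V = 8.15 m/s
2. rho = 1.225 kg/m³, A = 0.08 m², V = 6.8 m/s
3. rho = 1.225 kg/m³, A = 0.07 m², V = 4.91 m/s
Case 1: m_dot = 0.1997 kg/s
Case 2: m_dot = 0.6664 kg/s
Case 3: m_dot = 0.421 kg/s
Ranking (highest first): 2, 3, 1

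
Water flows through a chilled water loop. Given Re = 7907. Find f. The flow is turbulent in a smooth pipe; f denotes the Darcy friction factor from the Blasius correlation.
Formula: f = \frac{0.316}{Re^{0.25}}
f = 0.316/7907^0.25 = 0.03351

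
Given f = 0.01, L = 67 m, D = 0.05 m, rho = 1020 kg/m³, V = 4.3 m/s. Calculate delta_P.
Formula: \Delta P = f \frac{L}{D} \frac{\rho V^2}{2}
delta_P = 0.01·(67/0.05)·0.5·1020·4.3²/1000 = 126.4 kPa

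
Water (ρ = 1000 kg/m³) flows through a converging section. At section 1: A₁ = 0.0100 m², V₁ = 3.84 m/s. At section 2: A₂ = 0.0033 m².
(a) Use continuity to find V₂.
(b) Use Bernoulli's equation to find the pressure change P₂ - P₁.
(a) Continuity: A₁V₁=A₂V₂ -> V₂=A₁V₁/A₂=0.0100*3.84/0.0033=11.64 m/s
(b) Bernoulli: P₂-P₁=0.5*rho*(V₁^2-V₂^2)/1000=0.5*1000*(3.84^2-11.64^2)/1000=-60.37 kPa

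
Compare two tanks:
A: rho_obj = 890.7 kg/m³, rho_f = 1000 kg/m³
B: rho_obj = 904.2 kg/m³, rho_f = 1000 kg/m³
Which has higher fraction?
fraction(A) = 0.8907, fraction(B) = 0.9042. Answer: B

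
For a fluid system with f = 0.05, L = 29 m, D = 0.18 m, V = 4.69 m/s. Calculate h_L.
Formula: h_L = f \frac{L}{D} \frac{V^2}{2g}
h_L = 0.05·(29/0.18)·4.69²/(2·9.81) = 9.031 m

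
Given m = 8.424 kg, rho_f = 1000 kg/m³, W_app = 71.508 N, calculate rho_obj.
Formula: W_{app} = mg\left(1 - \frac{\rho_f}{\rho_{obj}}\right)
Substituting knowns: 71.508 = 8.424·9.81·(1 − 1000/rho_obj)
Solving for rho_obj: rho_obj = 1000/(1 − 71.508/(8.424·9.81)) = 7424 kg/m³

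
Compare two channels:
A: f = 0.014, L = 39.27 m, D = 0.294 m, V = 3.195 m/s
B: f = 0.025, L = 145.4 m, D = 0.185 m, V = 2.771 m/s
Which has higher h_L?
h_L(A) = 0.9729 m, h_L(B) = 7.69 m. Answer: B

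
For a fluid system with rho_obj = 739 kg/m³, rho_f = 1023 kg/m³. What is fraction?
Formula: f_{sub} = \frac{\rho_{obj}}{\rho_f}
fraction = 739/1023 = 0.7224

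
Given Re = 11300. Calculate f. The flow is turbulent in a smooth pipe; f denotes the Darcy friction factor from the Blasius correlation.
Formula: f = \frac{0.316}{Re^{0.25}}
f = 0.316/11300^0.25 = 0.03065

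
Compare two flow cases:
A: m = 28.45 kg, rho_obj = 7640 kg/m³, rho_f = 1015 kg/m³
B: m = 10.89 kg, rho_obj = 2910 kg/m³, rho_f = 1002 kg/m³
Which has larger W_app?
W_app(A) = 242 N, W_app(B) = 70.05 N. Answer: A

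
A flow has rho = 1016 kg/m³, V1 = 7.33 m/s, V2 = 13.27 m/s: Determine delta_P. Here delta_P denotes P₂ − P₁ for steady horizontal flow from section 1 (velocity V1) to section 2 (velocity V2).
Formula: \Delta P = \frac{1}{2} \rho (V_1^2 - V_2^2)
delta_P = 0.5·1016·(7.33² − 13.27²)/1000 = -62.16 kPa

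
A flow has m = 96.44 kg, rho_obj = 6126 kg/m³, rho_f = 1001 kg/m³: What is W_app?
Formula: W_{app} = mg\left(1 - \frac{\rho_f}{\rho_{obj}}\right)
W_app = 96.44·9.81·(1 − 1001/6126) = 791.5 N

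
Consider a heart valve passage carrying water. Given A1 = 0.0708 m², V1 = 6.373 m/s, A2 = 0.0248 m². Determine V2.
Formula: V_2 = \frac{A_1 V_1}{A_2}
V2 = 0.0708·6.373/0.0248 = 18.19 m/s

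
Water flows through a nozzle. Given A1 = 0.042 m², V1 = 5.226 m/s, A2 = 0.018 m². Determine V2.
Formula: V_2 = \frac{A_1 V_1}{A_2}
V2 = 0.042·5.226/0.018 = 12.19 m/s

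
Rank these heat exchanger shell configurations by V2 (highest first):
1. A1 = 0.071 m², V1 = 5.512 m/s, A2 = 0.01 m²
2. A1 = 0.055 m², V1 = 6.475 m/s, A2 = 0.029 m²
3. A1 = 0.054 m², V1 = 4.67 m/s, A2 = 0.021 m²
Case 1: V2 = 39.14 m/s
Case 2: V2 = 12.28 m/s
Case 3: V2 = 12.01 m/s
Ranking (highest first): 1, 2, 3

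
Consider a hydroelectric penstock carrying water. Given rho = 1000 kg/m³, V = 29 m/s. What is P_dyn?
Formula: P_{dyn} = \frac{1}{2} \rho V^2
P_dyn = 0.5·1000·29²/1000 = 420.5 kPa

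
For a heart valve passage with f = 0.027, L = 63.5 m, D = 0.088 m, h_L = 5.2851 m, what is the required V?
Formula: h_L = f \frac{L}{D} \frac{V^2}{2g}
Substituting knowns: 5.2851 = 0.027·(63.5/0.088)·V²/(2·9.81)
Solving for V: V = √(5.2851·2·9.81/(0.027·(63.5/0.088))) = 2.307 m/s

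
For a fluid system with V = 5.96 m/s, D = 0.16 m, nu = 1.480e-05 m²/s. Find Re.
Formula: Re = \frac{V D}{\nu}
Re = 5.96·0.16/1.480e-05 = 64432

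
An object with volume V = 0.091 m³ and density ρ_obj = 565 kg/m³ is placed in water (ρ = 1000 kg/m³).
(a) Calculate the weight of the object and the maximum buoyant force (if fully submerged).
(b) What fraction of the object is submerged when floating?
(a) W=rho_obj*g*V=565*9.81*0.091=504.4 N; F_B(max)=rho*g*V=1000*9.81*0.091=892.7 N
(b) Floating fraction=rho_obj/rho=565/1000=0.565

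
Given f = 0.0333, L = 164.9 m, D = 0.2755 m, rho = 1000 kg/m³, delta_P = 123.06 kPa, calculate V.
Formula: \Delta P = f \frac{L}{D} \frac{\rho V^2}{2}
Substituting knowns: 123.06 = 0.0333·(164.9/0.2755)·0.5·1000·V²/1000
Solving for V: V = √((123.06·1000)/(0.0333·(164.9/0.2755)·0.5·1000)) = 3.514 m/s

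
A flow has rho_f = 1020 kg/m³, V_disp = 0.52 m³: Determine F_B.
Formula: F_B = \rho_f g V_{disp}
F_B = 1020·9.81·0.52 = 5203 N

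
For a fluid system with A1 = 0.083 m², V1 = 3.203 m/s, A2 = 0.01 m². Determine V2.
Formula: V_2 = \frac{A_1 V_1}{A_2}
V2 = 0.083·3.203/0.01 = 26.58 m/s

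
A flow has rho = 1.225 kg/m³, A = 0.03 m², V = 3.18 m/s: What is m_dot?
Formula: \dot{m} = \rho A V
m_dot = 1.225·0.03·3.18 = 0.1169 kg/s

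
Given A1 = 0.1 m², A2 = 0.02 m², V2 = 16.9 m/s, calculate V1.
Formula: V_2 = \frac{A_1 V_1}{A_2}
Substituting knowns: 16.9 = 0.1·V1/0.02
Solving for V1: V1 = 16.9·0.02/0.1 = 3.38 m/s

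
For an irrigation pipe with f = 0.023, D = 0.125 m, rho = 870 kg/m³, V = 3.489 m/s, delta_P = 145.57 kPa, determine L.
Formula: \Delta P = f \frac{L}{D} \frac{\rho V^2}{2}
Substituting knowns: 145.57 = 0.023·(L/0.125)·0.5·870·3.489²/1000
Solving for L: L = (145.57·1000)·0.125/(0.023·0.5·870·3.489²) = 149.4 m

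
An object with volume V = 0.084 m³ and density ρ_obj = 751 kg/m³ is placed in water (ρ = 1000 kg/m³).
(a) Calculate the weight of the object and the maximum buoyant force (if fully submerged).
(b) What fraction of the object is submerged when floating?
(a) W=rho_obj*g*V=751*9.81*0.084=618.9 N; F_B(max)=rho*g*V=1000*9.81*0.084=824.0 N
(b) Floating fraction=rho_obj/rho=751/1000=0.751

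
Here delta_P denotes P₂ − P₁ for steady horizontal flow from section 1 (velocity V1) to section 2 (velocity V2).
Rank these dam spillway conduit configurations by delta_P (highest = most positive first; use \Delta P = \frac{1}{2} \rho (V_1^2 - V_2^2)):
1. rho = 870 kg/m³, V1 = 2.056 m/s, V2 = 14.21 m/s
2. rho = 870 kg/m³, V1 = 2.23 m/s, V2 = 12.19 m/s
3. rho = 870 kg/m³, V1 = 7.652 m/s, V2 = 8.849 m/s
Case 1: delta_P = -86 kPa
Case 2: delta_P = -62.48 kPa
Case 3: delta_P = -8.592 kPa
Ranking (highest first): 3, 2, 1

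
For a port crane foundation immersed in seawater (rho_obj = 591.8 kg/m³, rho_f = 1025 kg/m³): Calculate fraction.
Formula: f_{sub} = \frac{\rho_{obj}}{\rho_f}
fraction = 591.8/1025 = 0.5774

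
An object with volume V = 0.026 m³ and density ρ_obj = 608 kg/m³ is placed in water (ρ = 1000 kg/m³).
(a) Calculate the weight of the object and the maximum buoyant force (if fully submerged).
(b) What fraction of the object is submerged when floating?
(a) W=rho_obj*g*V=608*9.81*0.026=155.1 N; F_B(max)=rho*g*V=1000*9.81*0.026=255.1 N
(b) Floating fraction=rho_obj/rho=608/1000=0.608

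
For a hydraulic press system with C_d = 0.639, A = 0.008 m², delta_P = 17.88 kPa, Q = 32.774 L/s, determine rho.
Formula: Q = C_d A \sqrt{\frac{2 \Delta P}{\rho}}
Substituting knowns: 32.774 = 0.639·0.008·√(2·(17.88·1000)/rho)·1000
Solving for rho: rho = 2·(17.88·1000)/((32.774/1000)/(0.639·0.008))² = 870 kg/m³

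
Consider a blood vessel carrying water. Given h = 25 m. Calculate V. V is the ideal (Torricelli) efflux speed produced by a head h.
Formula: V = \sqrt{2 g h}
V = √(2·9.81·25) = 22.15 m/s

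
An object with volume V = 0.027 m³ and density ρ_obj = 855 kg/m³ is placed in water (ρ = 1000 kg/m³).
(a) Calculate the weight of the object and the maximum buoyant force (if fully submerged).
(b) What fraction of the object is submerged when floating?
(a) W=rho_obj*g*V=855*9.81*0.027=226.5 N; F_B(max)=rho*g*V=1000*9.81*0.027=264.9 N
(b) Floating fraction=rho_obj/rho=855/1000=0.855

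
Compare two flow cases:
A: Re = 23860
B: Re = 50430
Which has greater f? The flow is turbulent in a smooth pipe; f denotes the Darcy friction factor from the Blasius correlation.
f(A) = 0.02543, f(B) = 0.02109. Answer: A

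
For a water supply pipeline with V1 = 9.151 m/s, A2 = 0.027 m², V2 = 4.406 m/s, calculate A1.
Formula: V_2 = \frac{A_1 V_1}{A_2}
Substituting knowns: 4.406 = A1·9.151/0.027
Solving for A1: A1 = 4.406·0.027/9.151 = 0.013 m²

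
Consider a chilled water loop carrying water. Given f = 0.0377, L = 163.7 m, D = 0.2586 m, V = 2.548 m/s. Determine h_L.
Formula: h_L = f \frac{L}{D} \frac{V^2}{2g}
h_L = 0.0377·(163.7/0.2586)·2.548²/(2·9.81) = 7.897 m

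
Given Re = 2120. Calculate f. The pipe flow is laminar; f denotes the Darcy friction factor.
Formula: f = \frac{64}{Re}
f = 64/2120 = 0.03019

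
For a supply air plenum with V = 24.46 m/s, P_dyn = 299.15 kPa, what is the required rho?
Formula: P_{dyn} = \frac{1}{2} \rho V^2
Substituting knowns: 299.15 = 0.5·rho·24.46²/1000
Solving for rho: rho = 2·(299.15·1000)/24.46² = 1000 kg/m³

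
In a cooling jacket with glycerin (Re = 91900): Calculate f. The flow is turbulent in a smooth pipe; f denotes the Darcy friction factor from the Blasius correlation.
Formula: f = \frac{0.316}{Re^{0.25}}
f = 0.316/91900^0.25 = 0.01815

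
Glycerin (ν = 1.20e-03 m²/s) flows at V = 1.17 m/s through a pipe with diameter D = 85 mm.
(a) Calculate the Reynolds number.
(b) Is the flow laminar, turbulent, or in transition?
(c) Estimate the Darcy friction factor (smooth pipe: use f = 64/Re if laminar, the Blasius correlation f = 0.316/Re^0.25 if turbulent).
(a) Re = V·D/ν = 1.17·0.085/1.20e-03 = 82.875
(b) Flow regime: laminar (Re < 2300)
(c) Friction factor: f = 64/Re = 64/82.875 = 0.7722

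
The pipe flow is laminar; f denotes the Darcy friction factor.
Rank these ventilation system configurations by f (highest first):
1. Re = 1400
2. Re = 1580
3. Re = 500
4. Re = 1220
Case 1: f = 0.04571
Case 2: f = 0.04051
Case 3: f = 0.128
Case 4: f = 0.05246
Ranking (highest first): 3, 4, 1, 2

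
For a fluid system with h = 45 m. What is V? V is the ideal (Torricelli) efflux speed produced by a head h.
Formula: V = \sqrt{2 g h}
V = √(2·9.81·45) = 29.71 m/s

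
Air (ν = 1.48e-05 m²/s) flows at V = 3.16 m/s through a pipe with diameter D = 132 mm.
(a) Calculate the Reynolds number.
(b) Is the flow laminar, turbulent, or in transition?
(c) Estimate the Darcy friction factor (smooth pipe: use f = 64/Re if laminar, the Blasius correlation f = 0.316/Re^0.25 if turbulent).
(a) Re = V·D/ν = 3.16·0.132/1.48e-05 = 28184
(b) Flow regime: turbulent (Re > 4000)
(c) Friction factor: f = 0.316/Re^0.25 = 0.316/28184^0.25 = 0.02439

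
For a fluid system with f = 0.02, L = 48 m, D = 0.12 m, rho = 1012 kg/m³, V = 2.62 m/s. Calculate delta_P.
Formula: \Delta P = f \frac{L}{D} \frac{\rho V^2}{2}
delta_P = 0.02·(48/0.12)·0.5·1012·2.62²/1000 = 27.79 kPa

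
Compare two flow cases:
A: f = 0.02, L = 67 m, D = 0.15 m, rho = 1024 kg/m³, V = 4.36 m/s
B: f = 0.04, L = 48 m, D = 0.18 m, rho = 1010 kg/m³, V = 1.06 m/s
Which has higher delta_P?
delta_P(A) = 86.95 kPa, delta_P(B) = 6.052 kPa. Answer: A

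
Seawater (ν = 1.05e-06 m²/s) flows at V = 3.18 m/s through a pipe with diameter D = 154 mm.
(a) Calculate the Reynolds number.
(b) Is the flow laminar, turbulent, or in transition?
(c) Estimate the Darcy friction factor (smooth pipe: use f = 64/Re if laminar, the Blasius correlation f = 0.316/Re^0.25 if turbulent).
(a) Re = V·D/ν = 3.18·0.154/1.05e-06 = 466400
(b) Flow regime: turbulent (Re > 4000)
(c) Friction factor: f = 0.316/Re^0.25 = 0.316/466400^0.25 = 0.01209 (Blasius is strictly valid for Re ≲ 1e5; used here as the smooth-pipe estimate the problem specifies)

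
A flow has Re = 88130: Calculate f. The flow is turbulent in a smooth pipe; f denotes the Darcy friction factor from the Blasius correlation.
Formula: f = \frac{0.316}{Re^{0.25}}
f = 0.316/88130^0.25 = 0.01834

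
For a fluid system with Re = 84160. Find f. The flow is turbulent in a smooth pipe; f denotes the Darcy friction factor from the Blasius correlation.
Formula: f = \frac{0.316}{Re^{0.25}}
f = 0.316/84160^0.25 = 0.01855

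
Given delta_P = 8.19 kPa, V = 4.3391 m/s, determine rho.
Formula: V = \sqrt{\frac{2 \Delta P}{\rho}}
Substituting knowns: 4.3391 = √(2·(8.19·1000)/rho)
Solving for rho: rho = 2·(8.19·1000)/4.3391² = 870 kg/m³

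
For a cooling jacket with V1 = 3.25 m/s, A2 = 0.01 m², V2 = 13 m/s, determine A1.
Formula: V_2 = \frac{A_1 V_1}{A_2}
Substituting knowns: 13 = A1·3.25/0.01
Solving for A1: A1 = 13·0.01/3.25 = 0.04 m²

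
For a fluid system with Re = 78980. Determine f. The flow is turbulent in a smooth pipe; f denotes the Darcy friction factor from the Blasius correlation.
Formula: f = \frac{0.316}{Re^{0.25}}
f = 0.316/78980^0.25 = 0.01885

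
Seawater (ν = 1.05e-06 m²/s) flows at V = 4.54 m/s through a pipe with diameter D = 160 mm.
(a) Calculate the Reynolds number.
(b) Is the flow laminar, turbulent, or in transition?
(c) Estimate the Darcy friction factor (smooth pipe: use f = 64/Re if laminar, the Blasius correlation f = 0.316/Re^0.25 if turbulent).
(a) Re = V·D/ν = 4.54·0.16/1.05e-06 = 691810
(b) Flow regime: turbulent (Re > 4000)
(c) Friction factor: f = 0.316/Re^0.25 = 0.316/691810^0.25 = 0.01096 (Blasius is strictly valid for Re ≲ 1e5; used here as the smooth-pipe estimate the problem specifies)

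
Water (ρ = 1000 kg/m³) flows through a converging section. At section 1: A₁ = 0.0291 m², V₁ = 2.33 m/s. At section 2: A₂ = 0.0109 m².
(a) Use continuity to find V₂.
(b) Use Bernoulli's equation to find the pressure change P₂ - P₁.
(a) Continuity: A₁V₁=A₂V₂ -> V₂=A₁V₁/A₂=0.0291*2.33/0.0109=6.22 m/s
(b) Bernoulli: P₂-P₁=0.5*rho*(V₁^2-V₂^2)/1000=0.5*1000*(2.33^2-6.22^2)/1000=-16.63 kPa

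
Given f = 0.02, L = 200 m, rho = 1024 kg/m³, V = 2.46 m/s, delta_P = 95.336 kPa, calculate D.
Formula: \Delta P = f \frac{L}{D} \frac{\rho V^2}{2}
Substituting knowns: 95.336 = 0.02·(200/D)·0.5·1024·2.46²/1000
Solving for D: D = 0.02·200·0.5·1024·2.46²/(95.336·1000) = 0.13 m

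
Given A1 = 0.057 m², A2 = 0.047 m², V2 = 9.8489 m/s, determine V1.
Formula: V_2 = \frac{A_1 V_1}{A_2}
Substituting knowns: 9.8489 = 0.057·V1/0.047
Solving for V1: V1 = 9.8489·0.047/0.057 = 8.121 m/s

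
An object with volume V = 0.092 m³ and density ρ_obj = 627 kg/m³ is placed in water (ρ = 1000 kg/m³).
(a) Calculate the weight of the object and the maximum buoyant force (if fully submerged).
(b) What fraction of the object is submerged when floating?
(a) W=rho_obj*g*V=627*9.81*0.092=565.9 N; F_B(max)=rho*g*V=1000*9.81*0.092=902.5 N
(b) Floating fraction=rho_obj/rho=627/1000=0.627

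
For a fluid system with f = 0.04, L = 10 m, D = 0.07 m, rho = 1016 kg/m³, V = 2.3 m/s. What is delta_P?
Formula: \Delta P = f \frac{L}{D} \frac{\rho V^2}{2}
delta_P = 0.04·(10/0.07)·0.5·1016·2.3²/1000 = 15.36 kPa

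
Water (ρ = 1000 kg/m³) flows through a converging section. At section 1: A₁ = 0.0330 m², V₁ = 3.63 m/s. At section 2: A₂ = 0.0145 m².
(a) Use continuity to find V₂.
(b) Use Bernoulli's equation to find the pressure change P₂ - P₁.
(a) Continuity: A₁V₁=A₂V₂ -> V₂=A₁V₁/A₂=0.0330*3.63/0.0145=8.26 m/s
(b) Bernoulli: P₂-P₁=0.5*rho*(V₁^2-V₂^2)/1000=0.5*1000*(3.63^2-8.26^2)/1000=-27.53 kPa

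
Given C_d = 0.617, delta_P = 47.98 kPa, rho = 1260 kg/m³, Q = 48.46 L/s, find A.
Formula: Q = C_d A \sqrt{\frac{2 \Delta P}{\rho}}
Substituting knowns: 48.46 = 0.617·A·√(2·(47.98·1000)/1260)·1000
Solving for A: A = (48.46/1000)/(0.617·√(2·(47.98·1000)/1260)) = 0.009 m²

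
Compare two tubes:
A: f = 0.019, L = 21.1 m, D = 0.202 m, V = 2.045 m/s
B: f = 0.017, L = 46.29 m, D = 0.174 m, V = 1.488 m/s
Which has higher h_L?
h_L(A) = 0.423 m, h_L(B) = 0.5104 m. Answer: B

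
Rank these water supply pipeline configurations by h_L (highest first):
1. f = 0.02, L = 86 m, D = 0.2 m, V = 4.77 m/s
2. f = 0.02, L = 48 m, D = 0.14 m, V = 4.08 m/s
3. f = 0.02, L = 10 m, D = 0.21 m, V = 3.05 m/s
Case 1: h_L = 9.973 m
Case 2: h_L = 5.818 m
Case 3: h_L = 0.4516 m
Ranking (highest first): 1, 2, 3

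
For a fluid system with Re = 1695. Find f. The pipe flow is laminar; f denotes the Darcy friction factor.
Formula: f = \frac{64}{Re}
f = 64/1695 = 0.03776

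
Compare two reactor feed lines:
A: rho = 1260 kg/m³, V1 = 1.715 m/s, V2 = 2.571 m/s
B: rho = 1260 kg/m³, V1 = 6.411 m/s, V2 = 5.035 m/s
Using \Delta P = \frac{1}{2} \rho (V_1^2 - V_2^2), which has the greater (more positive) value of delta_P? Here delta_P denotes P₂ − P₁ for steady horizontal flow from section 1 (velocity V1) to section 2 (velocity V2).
delta_P(A) = -2.311 kPa, delta_P(B) = 9.922 kPa. Answer: B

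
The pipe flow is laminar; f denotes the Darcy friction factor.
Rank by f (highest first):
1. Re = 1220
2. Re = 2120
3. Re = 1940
Case 1: f = 0.05246
Case 2: f = 0.03019
Case 3: f = 0.03299
Ranking (highest first): 1, 3, 2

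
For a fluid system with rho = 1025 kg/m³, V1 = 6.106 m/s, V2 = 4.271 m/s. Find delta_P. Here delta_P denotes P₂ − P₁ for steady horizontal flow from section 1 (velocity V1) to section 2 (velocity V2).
Formula: \Delta P = \frac{1}{2} \rho (V_1^2 - V_2^2)
delta_P = 0.5·1025·(6.106² − 4.271²)/1000 = 9.759 kPa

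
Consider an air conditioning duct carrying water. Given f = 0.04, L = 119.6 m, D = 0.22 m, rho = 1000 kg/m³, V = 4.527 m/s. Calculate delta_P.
Formula: \Delta P = f \frac{L}{D} \frac{\rho V^2}{2}
delta_P = 0.04·(119.6/0.22)·0.5·1000·4.527²/1000 = 222.8 kPa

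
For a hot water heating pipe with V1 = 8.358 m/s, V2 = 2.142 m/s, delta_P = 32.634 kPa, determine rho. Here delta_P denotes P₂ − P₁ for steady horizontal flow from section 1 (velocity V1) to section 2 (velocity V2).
Formula: \Delta P = \frac{1}{2} \rho (V_1^2 - V_2^2)
Substituting knowns: 32.634 = 0.5·rho·(8.358² − 2.142²)/1000
Solving for rho: rho = 2·(32.634·1000)/(8.358² − 2.142²) = 1000 kg/m³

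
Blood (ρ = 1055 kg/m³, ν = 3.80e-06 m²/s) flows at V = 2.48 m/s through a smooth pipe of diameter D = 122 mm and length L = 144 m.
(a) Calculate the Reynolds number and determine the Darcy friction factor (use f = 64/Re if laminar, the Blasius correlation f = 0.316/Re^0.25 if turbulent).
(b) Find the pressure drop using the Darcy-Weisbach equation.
(a) Re = V·D/ν = 2.48·0.122/3.80e-06 = 79621 → turbulent (Re > 4000); f = 0.316/Re^0.25 = 0.316/79621^0.25 = 0.018812
(b) Darcy-Weisbach: ΔP = f·(L/D)·½ρV²/1000 = 0.018812·(144/0.122)·½·1055·2.48²/1000 = 72.04 kPa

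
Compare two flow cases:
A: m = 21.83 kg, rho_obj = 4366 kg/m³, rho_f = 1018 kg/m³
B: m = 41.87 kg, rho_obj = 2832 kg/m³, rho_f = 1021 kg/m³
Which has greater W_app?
W_app(A) = 164.2 N, W_app(B) = 262.7 N. Answer: B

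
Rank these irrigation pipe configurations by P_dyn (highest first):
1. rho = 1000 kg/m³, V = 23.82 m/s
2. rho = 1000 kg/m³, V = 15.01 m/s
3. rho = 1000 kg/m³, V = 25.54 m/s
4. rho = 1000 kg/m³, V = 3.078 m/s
Case 1: P_dyn = 283.7 kPa
Case 2: P_dyn = 112.7 kPa
Case 3: P_dyn = 326.1 kPa
Case 4: P_dyn = 4.737 kPa
Ranking (highest first): 3, 1, 2, 4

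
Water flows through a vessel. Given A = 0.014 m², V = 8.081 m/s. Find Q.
Formula: Q = A V
Q = 0.014·8.081·1000 = 113.1 L/s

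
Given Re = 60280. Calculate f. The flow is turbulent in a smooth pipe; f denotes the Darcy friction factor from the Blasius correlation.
Formula: f = \frac{0.316}{Re^{0.25}}
f = 0.316/60280^0.25 = 0.02017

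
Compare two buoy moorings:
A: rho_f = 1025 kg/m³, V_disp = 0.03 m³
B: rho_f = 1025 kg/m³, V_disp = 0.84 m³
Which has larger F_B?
F_B(A) = 301.7 N, F_B(B) = 8446 N. Answer: B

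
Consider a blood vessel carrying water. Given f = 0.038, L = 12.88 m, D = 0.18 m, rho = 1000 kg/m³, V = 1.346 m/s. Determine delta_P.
Formula: \Delta P = f \frac{L}{D} \frac{\rho V^2}{2}
delta_P = 0.038·(12.88/0.18)·0.5·1000·1.346²/1000 = 2.463 kPa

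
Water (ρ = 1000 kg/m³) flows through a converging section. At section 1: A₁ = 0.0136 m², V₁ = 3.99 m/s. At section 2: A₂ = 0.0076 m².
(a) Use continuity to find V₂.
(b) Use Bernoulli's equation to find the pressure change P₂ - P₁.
(a) Continuity: A₁V₁=A₂V₂ -> V₂=A₁V₁/A₂=0.0136*3.99/0.0076=7.14 m/s
(b) Bernoulli: P₂-P₁=0.5*rho*(V₁^2-V₂^2)/1000=0.5*1000*(3.99^2-7.14^2)/1000=-17.53 kPa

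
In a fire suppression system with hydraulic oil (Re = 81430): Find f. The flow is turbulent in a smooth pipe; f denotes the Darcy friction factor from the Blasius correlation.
Formula: f = \frac{0.316}{Re^{0.25}}
f = 0.316/81430^0.25 = 0.01871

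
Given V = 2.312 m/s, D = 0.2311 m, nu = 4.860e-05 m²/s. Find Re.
Formula: Re = \frac{V D}{\nu}
Re = 2.312·0.2311/4.860e-05 = 10994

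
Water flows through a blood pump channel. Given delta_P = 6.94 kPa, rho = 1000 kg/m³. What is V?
Formula: V = \sqrt{\frac{2 \Delta P}{\rho}}
V = √(2·(6.94·1000)/1000) = 3.726 m/s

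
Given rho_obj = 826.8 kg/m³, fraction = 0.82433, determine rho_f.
Formula: f_{sub} = \frac{\rho_{obj}}{\rho_f}
Substituting knowns: 0.82433 = 826.8/rho_f
Solving for rho_f: rho_f = 826.8/0.82433 = 1003 kg/m³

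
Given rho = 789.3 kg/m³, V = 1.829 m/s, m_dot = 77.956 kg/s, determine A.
Formula: \dot{m} = \rho A V
Substituting knowns: 77.956 = 789.3·A·1.829
Solving for A: A = 77.956/(789.3·1.829) = 0.054 m²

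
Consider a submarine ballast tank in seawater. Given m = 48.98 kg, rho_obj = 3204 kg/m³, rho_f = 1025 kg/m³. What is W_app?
Formula: W_{app} = mg\left(1 - \frac{\rho_f}{\rho_{obj}}\right)
W_app = 48.98·9.81·(1 − 1025/3204) = 326.8 N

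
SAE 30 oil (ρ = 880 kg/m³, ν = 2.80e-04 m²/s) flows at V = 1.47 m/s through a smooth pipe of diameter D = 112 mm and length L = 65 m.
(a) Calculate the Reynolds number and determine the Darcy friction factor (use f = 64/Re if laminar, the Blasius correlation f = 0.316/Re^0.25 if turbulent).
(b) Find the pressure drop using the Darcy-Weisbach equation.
(a) Re = V·D/ν = 1.47·0.112/2.80e-04 = 588 → laminar (Re < 2300); f = 64/Re = 64/588 = 0.10884
(b) Darcy-Weisbach: ΔP = f·(L/D)·½ρV²/1000 = 0.10884·(65/0.112)·½·880·1.47²/1000 = 60.06 kPa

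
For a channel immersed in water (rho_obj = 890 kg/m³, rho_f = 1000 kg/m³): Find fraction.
Formula: f_{sub} = \frac{\rho_{obj}}{\rho_f}
fraction = 890/1000 = 0.89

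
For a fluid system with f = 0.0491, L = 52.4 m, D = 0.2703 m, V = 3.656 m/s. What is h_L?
Formula: h_L = f \frac{L}{D} \frac{V^2}{2g}
h_L = 0.0491·(52.4/0.2703)·3.656²/(2·9.81) = 6.485 m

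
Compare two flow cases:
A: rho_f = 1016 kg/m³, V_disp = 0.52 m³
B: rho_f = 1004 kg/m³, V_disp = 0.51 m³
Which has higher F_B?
F_B(A) = 5183 N, F_B(B) = 5023 N. Answer: A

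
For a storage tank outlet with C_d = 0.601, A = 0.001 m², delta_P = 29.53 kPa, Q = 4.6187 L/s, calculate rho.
Formula: Q = C_d A \sqrt{\frac{2 \Delta P}{\rho}}
Substituting knowns: 4.6187 = 0.601·0.001·√(2·(29.53·1000)/rho)·1000
Solving for rho: rho = 2·(29.53·1000)/((4.6187/1000)/(0.601·0.001))² = 1000 kg/m³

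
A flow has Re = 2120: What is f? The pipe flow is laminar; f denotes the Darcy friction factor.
Formula: f = \frac{64}{Re}
f = 64/2120 = 0.03019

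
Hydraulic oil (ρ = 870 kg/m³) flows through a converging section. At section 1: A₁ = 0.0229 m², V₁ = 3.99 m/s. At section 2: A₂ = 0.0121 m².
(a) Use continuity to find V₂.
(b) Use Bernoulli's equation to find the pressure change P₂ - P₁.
(a) Continuity: A₁V₁=A₂V₂ -> V₂=A₁V₁/A₂=0.0229*3.99/0.0121=7.55 m/s
(b) Bernoulli: P₂-P₁=0.5*rho*(V₁^2-V₂^2)/1000=0.5*870*(3.99^2-7.55^2)/1000=-17.87 kPa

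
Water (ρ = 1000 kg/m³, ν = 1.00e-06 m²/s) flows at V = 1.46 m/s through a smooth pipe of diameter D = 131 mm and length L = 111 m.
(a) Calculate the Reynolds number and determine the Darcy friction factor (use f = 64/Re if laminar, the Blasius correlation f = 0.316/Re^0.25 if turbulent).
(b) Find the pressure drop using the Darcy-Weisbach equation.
(a) Re = V·D/ν = 1.46·0.131/1.00e-06 = 191260 → turbulent (Re > 4000); f = 0.316/Re^0.25 = 0.316/191260^0.25 = 0.015111 (Blasius is strictly valid for Re ≲ 1e5; used here as the smooth-pipe estimate the problem specifies)
(b) Darcy-Weisbach: ΔP = f·(L/D)·½ρV²/1000 = 0.015111·(111/0.131)·½·1000·1.46²/1000 = 13.65 kPa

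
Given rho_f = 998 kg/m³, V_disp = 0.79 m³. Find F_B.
Formula: F_B = \rho_f g V_{disp}
F_B = 998·9.81·0.79 = 7734 N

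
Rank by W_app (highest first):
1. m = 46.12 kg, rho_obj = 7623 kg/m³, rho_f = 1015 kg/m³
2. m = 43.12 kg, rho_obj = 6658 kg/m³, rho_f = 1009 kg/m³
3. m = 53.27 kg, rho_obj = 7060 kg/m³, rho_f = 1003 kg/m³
Case 1: W_app = 392.2 N
Case 2: W_app = 358.9 N
Case 3: W_app = 448.3 N
Ranking (highest first): 3, 1, 2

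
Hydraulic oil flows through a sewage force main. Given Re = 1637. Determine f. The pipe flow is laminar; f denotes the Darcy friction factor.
Formula: f = \frac{64}{Re}
f = 64/1637 = 0.0391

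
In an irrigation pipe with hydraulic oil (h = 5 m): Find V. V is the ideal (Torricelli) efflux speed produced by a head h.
Formula: V = \sqrt{2 g h}
V = √(2·9.81·5) = 9.905 m/s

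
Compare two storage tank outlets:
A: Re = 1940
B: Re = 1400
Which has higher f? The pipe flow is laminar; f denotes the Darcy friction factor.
f(A) = 0.03299, f(B) = 0.04571. Answer: B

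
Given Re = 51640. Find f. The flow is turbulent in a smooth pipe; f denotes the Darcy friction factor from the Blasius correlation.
Formula: f = \frac{0.316}{Re^{0.25}}
f = 0.316/51640^0.25 = 0.02096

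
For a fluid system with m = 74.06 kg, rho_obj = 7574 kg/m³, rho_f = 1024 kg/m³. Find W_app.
Formula: W_{app} = mg\left(1 - \frac{\rho_f}{\rho_{obj}}\right)
W_app = 74.06·9.81·(1 − 1024/7574) = 628.3 N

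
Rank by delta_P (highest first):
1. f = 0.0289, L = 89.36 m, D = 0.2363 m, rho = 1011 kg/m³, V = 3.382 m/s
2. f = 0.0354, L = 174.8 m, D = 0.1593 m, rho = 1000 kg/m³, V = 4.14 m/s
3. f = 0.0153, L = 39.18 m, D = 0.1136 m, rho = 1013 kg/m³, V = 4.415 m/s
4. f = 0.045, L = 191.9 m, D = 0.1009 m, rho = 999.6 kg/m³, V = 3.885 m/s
Case 1: delta_P = 63.19 kPa
Case 2: delta_P = 332.9 kPa
Case 3: delta_P = 52.1 kPa
Case 4: delta_P = 645.6 kPa
Ranking (highest first): 4, 2, 1, 3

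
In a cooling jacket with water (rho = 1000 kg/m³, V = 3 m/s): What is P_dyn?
Formula: P_{dyn} = \frac{1}{2} \rho V^2
P_dyn = 0.5·1000·3²/1000 = 4.5 kPa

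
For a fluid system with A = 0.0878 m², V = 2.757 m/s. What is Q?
Formula: Q = A V
Q = 0.0878·2.757·1000 = 242.1 L/s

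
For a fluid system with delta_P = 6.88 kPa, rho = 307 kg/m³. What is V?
Formula: V = \sqrt{\frac{2 \Delta P}{\rho}}
V = √(2·(6.88·1000)/307) = 6.695 m/s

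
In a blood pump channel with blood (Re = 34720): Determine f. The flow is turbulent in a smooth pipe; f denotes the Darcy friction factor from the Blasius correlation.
Formula: f = \frac{0.316}{Re^{0.25}}
f = 0.316/34720^0.25 = 0.02315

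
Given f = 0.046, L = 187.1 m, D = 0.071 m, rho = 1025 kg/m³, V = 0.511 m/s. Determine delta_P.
Formula: \Delta P = f \frac{L}{D} \frac{\rho V^2}{2}
delta_P = 0.046·(187.1/0.071)·0.5·1025·0.511²/1000 = 16.22 kPa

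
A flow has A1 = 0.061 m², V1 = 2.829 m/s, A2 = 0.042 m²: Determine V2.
Formula: V_2 = \frac{A_1 V_1}{A_2}
V2 = 0.061·2.829/0.042 = 4.109 m/s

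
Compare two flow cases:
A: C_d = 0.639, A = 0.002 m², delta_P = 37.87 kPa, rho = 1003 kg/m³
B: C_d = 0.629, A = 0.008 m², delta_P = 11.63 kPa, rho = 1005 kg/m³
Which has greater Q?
Q(A) = 11.11 L/s, Q(B) = 24.21 L/s. Answer: B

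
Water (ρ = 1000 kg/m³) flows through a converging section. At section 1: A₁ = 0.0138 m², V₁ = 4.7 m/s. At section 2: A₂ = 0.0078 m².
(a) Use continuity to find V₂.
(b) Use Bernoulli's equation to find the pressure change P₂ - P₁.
(a) Continuity: A₁V₁=A₂V₂ -> V₂=A₁V₁/A₂=0.0138*4.7/0.0078=8.32 m/s
(b) Bernoulli: P₂-P₁=0.5*rho*(V₁^2-V₂^2)/1000=0.5*1000*(4.7^2-8.32^2)/1000=-23.57 kPa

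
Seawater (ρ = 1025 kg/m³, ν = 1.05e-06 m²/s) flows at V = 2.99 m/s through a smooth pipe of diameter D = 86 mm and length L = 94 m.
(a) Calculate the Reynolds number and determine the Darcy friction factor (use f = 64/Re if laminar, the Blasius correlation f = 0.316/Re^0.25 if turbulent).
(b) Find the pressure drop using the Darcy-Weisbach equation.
(a) Re = V·D/ν = 2.99·0.086/1.05e-06 = 244900 → turbulent (Re > 4000); f = 0.316/Re^0.25 = 0.316/244900^0.25 = 0.014205 (Blasius is strictly valid for Re ≲ 1e5; used here as the smooth-pipe estimate the problem specifies)
(b) Darcy-Weisbach: ΔP = f·(L/D)·½ρV²/1000 = 0.014205·(94/0.086)·½·1025·2.99²/1000 = 71.14 kPa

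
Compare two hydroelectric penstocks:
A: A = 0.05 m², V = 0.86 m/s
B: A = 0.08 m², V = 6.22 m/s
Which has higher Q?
Q(A) = 43 L/s, Q(B) = 497.6 L/s. Answer: B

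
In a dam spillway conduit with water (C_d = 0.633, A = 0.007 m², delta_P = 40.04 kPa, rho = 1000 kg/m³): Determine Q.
Formula: Q = C_d A \sqrt{\frac{2 \Delta P}{\rho}}
Q = 0.633·0.007·√(2·(40.04·1000)/1000)·1000 = 39.65 L/s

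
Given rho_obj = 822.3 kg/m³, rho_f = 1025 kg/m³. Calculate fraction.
Formula: f_{sub} = \frac{\rho_{obj}}{\rho_f}
fraction = 822.3/1025 = 0.8022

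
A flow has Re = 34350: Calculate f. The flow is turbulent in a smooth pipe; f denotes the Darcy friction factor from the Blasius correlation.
Formula: f = \frac{0.316}{Re^{0.25}}
f = 0.316/34350^0.25 = 0.02321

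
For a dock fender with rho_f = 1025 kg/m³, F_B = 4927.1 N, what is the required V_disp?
Formula: F_B = \rho_f g V_{disp}
Substituting knowns: 4927.1 = 1025·9.81·V_disp
Solving for V_disp: V_disp = 4927.1/(1025·9.81) = 0.49 m³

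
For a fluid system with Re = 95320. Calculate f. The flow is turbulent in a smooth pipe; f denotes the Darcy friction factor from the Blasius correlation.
Formula: f = \frac{0.316}{Re^{0.25}}
f = 0.316/95320^0.25 = 0.01798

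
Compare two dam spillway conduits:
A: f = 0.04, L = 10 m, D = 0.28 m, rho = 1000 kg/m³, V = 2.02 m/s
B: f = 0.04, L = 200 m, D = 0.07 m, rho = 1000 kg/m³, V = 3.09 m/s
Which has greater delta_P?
delta_P(A) = 2.915 kPa, delta_P(B) = 545.6 kPa. Answer: B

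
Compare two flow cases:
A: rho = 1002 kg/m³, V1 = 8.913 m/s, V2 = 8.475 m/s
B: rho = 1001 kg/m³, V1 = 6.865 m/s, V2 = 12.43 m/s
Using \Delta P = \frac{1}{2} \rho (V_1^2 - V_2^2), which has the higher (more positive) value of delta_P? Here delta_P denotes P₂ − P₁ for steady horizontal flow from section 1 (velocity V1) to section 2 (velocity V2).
delta_P(A) = 3.816 kPa, delta_P(B) = -53.74 kPa. Answer: A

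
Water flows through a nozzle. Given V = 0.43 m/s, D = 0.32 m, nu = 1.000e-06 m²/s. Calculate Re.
Formula: Re = \frac{V D}{\nu}
Re = 0.43·0.32/1.000e-06 = 137600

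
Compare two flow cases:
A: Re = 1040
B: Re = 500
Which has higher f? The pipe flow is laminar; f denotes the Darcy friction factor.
f(A) = 0.06154, f(B) = 0.128. Answer: B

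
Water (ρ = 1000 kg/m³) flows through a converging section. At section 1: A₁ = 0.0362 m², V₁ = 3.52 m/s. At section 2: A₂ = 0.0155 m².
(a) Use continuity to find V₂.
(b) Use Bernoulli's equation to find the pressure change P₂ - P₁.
(a) Continuity: A₁V₁=A₂V₂ -> V₂=A₁V₁/A₂=0.0362*3.52/0.0155=8.22 m/s
(b) Bernoulli: P₂-P₁=0.5*rho*(V₁^2-V₂^2)/1000=0.5*1000*(3.52^2-8.22^2)/1000=-27.59 kPa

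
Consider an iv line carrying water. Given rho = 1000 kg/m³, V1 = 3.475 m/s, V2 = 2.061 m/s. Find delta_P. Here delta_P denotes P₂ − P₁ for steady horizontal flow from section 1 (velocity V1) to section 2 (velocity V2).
Formula: \Delta P = \frac{1}{2} \rho (V_1^2 - V_2^2)
delta_P = 0.5·1000·(3.475² − 2.061²)/1000 = 3.914 kPa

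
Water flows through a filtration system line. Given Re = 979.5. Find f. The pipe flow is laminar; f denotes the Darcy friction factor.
Formula: f = \frac{64}{Re}
f = 64/979.5 = 0.06534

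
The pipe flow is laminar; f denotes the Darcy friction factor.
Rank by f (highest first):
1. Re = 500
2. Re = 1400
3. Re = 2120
Case 1: f = 0.128
Case 2: f = 0.04571
Case 3: f = 0.03019
Ranking (highest first): 1, 2, 3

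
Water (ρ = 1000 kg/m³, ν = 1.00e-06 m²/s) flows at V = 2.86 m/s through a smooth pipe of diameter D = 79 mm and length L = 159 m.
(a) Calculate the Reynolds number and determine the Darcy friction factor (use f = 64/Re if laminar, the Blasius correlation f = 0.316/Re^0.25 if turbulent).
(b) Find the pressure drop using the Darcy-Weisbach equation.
(a) Re = V·D/ν = 2.86·0.079/1.00e-06 = 225940 → turbulent (Re > 4000); f = 0.316/Re^0.25 = 0.316/225940^0.25 = 0.014494 (Blasius is strictly valid for Re ≲ 1e5; used here as the smooth-pipe estimate the problem specifies)
(b) Darcy-Weisbach: ΔP = f·(L/D)·½ρV²/1000 = 0.014494·(159/0.079)·½·1000·2.86²/1000 = 119.3 kPa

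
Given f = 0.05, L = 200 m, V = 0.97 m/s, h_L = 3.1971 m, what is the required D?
Formula: h_L = f \frac{L}{D} \frac{V^2}{2g}
Substituting knowns: 3.1971 = 0.05·(200/D)·0.97²/(2·9.81)
Solving for D: D = 0.05·200·0.97²/(2·9.81·3.1971) = 0.15 m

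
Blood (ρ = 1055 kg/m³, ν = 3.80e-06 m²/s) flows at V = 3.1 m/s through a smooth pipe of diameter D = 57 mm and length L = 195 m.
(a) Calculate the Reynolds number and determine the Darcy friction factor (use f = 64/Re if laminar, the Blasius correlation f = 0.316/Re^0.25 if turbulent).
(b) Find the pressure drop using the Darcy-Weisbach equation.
(a) Re = V·D/ν = 3.1·0.057/3.80e-06 = 46500 → turbulent (Re > 4000); f = 0.316/Re^0.25 = 0.316/46500^0.25 = 0.021519
(b) Darcy-Weisbach: ΔP = f·(L/D)·½ρV²/1000 = 0.021519·(195/0.057)·½·1055·3.1²/1000 = 373.2 kPa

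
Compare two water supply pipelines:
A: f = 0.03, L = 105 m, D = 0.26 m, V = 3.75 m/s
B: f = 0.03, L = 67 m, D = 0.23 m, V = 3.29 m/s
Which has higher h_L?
h_L(A) = 8.684 m, h_L(B) = 4.821 m. Answer: A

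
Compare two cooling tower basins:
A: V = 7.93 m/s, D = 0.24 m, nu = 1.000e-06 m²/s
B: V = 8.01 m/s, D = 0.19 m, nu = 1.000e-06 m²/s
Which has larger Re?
Re(A) = 1.903e+06, Re(B) = 1.522e+06. Answer: A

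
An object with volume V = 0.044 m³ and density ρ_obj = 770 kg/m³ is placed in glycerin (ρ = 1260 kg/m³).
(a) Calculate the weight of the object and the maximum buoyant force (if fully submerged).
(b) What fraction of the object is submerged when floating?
(a) W=rho_obj*g*V=770*9.81*0.044=332.4 N; F_B(max)=rho*g*V=1260*9.81*0.044=543.9 N
(b) Floating fraction=rho_obj/rho=770/1260=0.611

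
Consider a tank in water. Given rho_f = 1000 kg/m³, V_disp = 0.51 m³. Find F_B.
Formula: F_B = \rho_f g V_{disp}
F_B = 1000·9.81·0.51 = 5003 N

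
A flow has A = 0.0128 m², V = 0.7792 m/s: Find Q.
Formula: Q = A V
Q = 0.0128·0.7792·1000 = 9.974 L/s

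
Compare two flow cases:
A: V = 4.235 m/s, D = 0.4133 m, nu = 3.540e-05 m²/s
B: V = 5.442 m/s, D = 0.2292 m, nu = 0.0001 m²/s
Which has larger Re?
Re(A) = 49444, Re(B) = 12473. Answer: A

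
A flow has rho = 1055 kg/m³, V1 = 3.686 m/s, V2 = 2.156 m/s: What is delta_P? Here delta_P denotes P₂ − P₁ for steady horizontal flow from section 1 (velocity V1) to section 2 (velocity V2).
Formula: \Delta P = \frac{1}{2} \rho (V_1^2 - V_2^2)
delta_P = 0.5·1055·(3.686² − 2.156²)/1000 = 4.715 kPa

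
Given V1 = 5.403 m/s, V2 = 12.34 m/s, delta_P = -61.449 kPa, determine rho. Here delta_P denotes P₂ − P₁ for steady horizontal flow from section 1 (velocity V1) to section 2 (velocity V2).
Formula: \Delta P = \frac{1}{2} \rho (V_1^2 - V_2^2)
Substituting knowns: -61.449 = 0.5·rho·(5.403² − 12.34²)/1000
Solving for rho: rho = 2·(-61.449·1000)/(5.403² − 12.34²) = 998.5 kg/m³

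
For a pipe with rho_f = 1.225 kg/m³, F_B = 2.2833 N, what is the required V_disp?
Formula: F_B = \rho_f g V_{disp}
Substituting knowns: 2.2833 = 1.225·9.81·V_disp
Solving for V_disp: V_disp = 2.2833/(1.225·9.81) = 0.19 m³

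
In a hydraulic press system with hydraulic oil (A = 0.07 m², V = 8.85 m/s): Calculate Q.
Formula: Q = A V
Q = 0.07·8.85·1000 = 619.5 L/s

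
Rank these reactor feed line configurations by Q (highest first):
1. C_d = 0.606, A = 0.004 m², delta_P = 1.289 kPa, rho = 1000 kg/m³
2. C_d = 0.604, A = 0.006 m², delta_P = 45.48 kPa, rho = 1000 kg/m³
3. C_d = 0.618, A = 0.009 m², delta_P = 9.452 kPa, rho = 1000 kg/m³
Case 1: Q = 3.892 L/s
Case 2: Q = 34.56 L/s
Case 3: Q = 24.18 L/s
Ranking (highest first): 2, 3, 1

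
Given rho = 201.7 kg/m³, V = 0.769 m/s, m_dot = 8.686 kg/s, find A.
Formula: \dot{m} = \rho A V
Substituting knowns: 8.686 = 201.7·A·0.769
Solving for A: A = 8.686/(201.7·0.769) = 0.056 m²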